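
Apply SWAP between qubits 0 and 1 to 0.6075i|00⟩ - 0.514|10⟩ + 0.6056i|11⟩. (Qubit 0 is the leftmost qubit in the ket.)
0.6075i|00⟩ - 0.514|01⟩ + 0.6056i|11⟩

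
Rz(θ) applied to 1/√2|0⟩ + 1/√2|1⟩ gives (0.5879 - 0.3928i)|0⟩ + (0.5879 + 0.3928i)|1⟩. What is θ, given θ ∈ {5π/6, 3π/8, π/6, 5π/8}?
3π/8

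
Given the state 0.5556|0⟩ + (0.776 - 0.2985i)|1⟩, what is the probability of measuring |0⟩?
0.3087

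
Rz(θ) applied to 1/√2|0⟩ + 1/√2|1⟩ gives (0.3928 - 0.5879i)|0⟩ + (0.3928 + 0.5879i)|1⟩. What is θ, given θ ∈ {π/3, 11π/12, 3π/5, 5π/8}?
5π/8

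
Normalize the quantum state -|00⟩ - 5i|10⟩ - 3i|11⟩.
-0.169|00⟩ - 0.8452i|10⟩ - 0.5071i|11⟩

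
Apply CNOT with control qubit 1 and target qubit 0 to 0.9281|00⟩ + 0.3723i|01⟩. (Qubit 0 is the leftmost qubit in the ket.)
0.9281|00⟩ + 0.3723i|11⟩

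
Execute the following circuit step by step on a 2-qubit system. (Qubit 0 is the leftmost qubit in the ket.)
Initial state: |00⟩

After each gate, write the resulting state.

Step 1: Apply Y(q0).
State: i|10⟩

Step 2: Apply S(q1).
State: i|10⟩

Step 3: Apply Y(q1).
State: -|11⟩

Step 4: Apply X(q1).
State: -|10⟩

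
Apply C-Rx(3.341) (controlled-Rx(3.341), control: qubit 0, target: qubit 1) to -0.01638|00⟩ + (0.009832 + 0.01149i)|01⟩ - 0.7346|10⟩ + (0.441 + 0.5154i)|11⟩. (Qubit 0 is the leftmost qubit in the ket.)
-0.01638|00⟩ + (0.009832 + 0.01149i)|01⟩ + (0.586 - 0.4388i)|10⟩ + (-0.0439 + 0.6796i)|11⟩

C-Rx(3.341) leaves the control-|0⟩ kets |00⟩, |01⟩ unchanged and applies Rx(3.341) to qubit 1 on the control-|1⟩ pair (|10⟩, |11⟩).
Rx(3.341) = [[cos(θ/2), −i·sin(θ/2)], [−i·sin(θ/2), cos(θ/2)]]; θ = 3.341, cos(θ/2) ≈ -0.0995386, sin(θ/2) ≈ 0.995034.
With a = amp(|10⟩) = -0.7346 and b = amp(|11⟩) = (0.441 + 0.5154i):
new amp(|10⟩) = (-0.0995386)·a + (-0.995034i)·b = (0.586 - 0.4388i)
new amp(|11⟩) = (-0.995034i)·a + (-0.0995386)·b = (-0.0439 + 0.6796i)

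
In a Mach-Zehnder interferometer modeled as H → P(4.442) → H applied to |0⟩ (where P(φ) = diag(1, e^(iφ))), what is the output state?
(0.3664 - 0.4818i)|0⟩ + (0.6336 + 0.4818i)|1⟩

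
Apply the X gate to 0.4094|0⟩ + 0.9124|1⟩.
0.9124|0⟩ + 0.4094|1⟩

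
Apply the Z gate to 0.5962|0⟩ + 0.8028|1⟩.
0.5962|0⟩ - 0.8028|1⟩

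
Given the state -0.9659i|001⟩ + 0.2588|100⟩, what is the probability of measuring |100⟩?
0.06698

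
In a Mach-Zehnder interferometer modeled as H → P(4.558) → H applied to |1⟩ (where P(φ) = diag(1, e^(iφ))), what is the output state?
(0.5769 + 0.4941i)|0⟩ + (0.4231 - 0.4941i)|1⟩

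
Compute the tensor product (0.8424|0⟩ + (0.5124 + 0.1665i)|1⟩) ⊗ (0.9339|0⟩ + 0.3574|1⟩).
0.7867|00⟩ + 0.3011|01⟩ + (0.4785 + 0.1555i)|10⟩ + (0.1831 + 0.05951i)|11⟩

amp(|b₁b₂…⟩) = product of the factor amplitudes for bits b₁, b₂, …; only kets whose every factor amplitude is nonzero survive.
|00⟩: (0.8424)(0.9339) = 0.7867
|01⟩: (0.8424)(0.3574) = 0.3011
|10⟩: (0.5124 + 0.1665i)(0.9339) = (0.4785 + 0.1555i)
|11⟩: (0.5124 + 0.1665i)(0.3574) = (0.1831 + 0.05951i)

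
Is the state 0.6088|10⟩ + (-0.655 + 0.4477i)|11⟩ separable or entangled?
Separable

Writing the state as a|00⟩ + b|01⟩ + c|10⟩ + d|11⟩, it is a product state iff ad − bc = 0.
Here (a, b, c, d) = (0, 0, 0.6088, (-0.655 + 0.4477i)): ad − bc = (0)(-0.655 + 0.4477i) − (0)(0.6088) = 0, so the state is separable.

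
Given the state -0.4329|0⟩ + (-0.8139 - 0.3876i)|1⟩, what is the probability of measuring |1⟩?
0.8127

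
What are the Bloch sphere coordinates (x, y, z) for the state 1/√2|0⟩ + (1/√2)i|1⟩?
(0, 1, 0)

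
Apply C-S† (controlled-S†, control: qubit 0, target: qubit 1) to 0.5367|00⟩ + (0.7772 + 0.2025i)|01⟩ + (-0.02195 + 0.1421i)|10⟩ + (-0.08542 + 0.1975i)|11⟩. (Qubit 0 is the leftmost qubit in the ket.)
0.5367|00⟩ + (0.7772 + 0.2025i)|01⟩ + (-0.02195 + 0.1421i)|10⟩ + (0.1975 + 0.08542i)|11⟩

C-S† leaves the control-|0⟩ kets |00⟩, |01⟩ unchanged and applies S† to qubit 1 on the control-|1⟩ pair (|10⟩, |11⟩).
S† = [[1, 0], [0, -i]].
With a = amp(|10⟩) = (-0.02195 + 0.1421i) and b = amp(|11⟩) = (-0.08542 + 0.1975i):
new amp(|10⟩) = (1)·a = (-0.02195 + 0.1421i)
new amp(|11⟩) = (-i)·b = (0.1975 + 0.08542i)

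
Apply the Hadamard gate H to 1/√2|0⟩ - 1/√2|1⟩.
|1⟩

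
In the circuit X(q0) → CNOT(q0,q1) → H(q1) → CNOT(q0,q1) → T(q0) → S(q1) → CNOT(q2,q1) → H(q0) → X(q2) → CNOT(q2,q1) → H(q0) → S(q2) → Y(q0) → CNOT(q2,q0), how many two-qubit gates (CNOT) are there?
5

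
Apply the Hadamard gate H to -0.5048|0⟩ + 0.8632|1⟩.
0.2534|0⟩ - 0.9673|1⟩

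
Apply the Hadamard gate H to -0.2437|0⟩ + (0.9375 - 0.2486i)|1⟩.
(0.4906 - 0.1758i)|0⟩ + (-0.8352 + 0.1758i)|1⟩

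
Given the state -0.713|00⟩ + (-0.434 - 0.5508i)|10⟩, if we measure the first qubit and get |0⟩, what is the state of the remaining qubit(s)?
-|0⟩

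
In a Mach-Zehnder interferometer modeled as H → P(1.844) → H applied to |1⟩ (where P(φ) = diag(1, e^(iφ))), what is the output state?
(0.6349 - 0.4815i)|0⟩ + (0.3651 + 0.4815i)|1⟩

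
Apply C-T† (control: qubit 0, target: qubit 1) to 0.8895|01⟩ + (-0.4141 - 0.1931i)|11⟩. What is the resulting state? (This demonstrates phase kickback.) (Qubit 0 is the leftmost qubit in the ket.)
0.8895|01⟩ + (-0.4294 + 0.1563i)|11⟩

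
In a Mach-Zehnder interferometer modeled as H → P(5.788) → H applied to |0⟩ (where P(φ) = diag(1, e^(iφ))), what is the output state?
(0.9399 - 0.2376i)|0⟩ + (0.06006 + 0.2376i)|1⟩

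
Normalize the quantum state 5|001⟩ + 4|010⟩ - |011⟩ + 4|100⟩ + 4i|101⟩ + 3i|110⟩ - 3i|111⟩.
0.5213|001⟩ + 0.417|010⟩ - 0.1043|011⟩ + 0.417|100⟩ + 0.417i|101⟩ + 0.3128i|110⟩ - 0.3128i|111⟩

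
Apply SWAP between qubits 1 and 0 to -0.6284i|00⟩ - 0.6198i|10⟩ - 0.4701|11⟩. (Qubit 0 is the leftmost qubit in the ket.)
-0.6284i|00⟩ - 0.6198i|01⟩ - 0.4701|11⟩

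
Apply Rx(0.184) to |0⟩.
0.9958|0⟩ - 0.09187i|1⟩

Rx(0.184) = [[cos(θ/2), −i·sin(θ/2)], [−i·sin(θ/2), cos(θ/2)]]; θ = 0.184, cos(θ/2) ≈ 0.995771, sin(θ/2) ≈ 0.0918703.
With a = amp(|0⟩) = 1 and b = amp(|1⟩) = 0:
new amp(|0⟩) = (0.995771)·a + (-0.0918703i)·b = 0.9958
new amp(|1⟩) = (-0.0918703i)·a + (0.995771)·b = -0.09187i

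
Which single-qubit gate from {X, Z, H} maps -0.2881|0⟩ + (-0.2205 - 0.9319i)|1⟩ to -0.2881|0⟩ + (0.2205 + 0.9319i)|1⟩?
Z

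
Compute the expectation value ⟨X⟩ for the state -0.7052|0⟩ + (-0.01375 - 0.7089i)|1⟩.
0.01939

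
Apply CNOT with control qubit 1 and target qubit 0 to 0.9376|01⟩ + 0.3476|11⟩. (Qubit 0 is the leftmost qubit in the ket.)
0.3476|01⟩ + 0.9376|11⟩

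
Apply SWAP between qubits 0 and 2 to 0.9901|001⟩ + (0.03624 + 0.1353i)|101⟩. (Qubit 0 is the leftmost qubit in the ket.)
0.9901|100⟩ + (0.03624 + 0.1353i)|101⟩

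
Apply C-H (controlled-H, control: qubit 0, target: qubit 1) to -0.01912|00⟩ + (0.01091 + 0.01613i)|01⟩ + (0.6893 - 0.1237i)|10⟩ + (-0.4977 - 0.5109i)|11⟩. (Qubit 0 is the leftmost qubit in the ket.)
-0.01912|00⟩ + (0.01091 + 0.01613i)|01⟩ + (0.1355 - 0.4487i)|10⟩ + (0.8393 + 0.2738i)|11⟩

C-H leaves the control-|0⟩ kets |00⟩, |01⟩ unchanged and applies H to qubit 1 on the control-|1⟩ pair (|10⟩, |11⟩).
H = [[1/√2, 1/√2], [1/√2, -1/√2]].
With a = amp(|10⟩) = (0.6893 - 0.1237i) and b = amp(|11⟩) = (-0.4977 - 0.5109i):
new amp(|10⟩) = (1/√2)·a + (1/√2)·b = (0.1355 - 0.4487i)
new amp(|11⟩) = (1/√2)·a + (-1/√2)·b = (0.8393 + 0.2738i)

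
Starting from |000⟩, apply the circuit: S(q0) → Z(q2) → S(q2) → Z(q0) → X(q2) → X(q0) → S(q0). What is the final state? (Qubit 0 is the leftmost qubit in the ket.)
i|101⟩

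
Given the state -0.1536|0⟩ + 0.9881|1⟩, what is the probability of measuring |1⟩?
0.9763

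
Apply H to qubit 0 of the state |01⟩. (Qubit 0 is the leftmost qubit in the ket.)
1/√2|01⟩ + 1/√2|11⟩

H on qubit 0 mixes each pair of kets that differ only in qubit 0: amplitudes (a, b) of (|…0…⟩, |…1…⟩) become ((a + b)/√2, (a − b)/√2). Kets absent from the input have amplitude 0.
(|01⟩, |11⟩): (a, b) = (1, 0) → (1/√2, 1/√2)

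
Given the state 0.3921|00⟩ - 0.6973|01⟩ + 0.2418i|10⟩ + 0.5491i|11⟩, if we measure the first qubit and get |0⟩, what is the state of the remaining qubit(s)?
0.4901|0⟩ - 0.8716|1⟩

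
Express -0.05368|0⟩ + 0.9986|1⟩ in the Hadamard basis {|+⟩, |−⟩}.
0.6682|+⟩ - 0.7441|−⟩

With |ψ⟩ = α|0⟩ + β|1⟩, the Hadamard-basis coefficients are ⟨+|ψ⟩ = (α + β)/√2 and ⟨−|ψ⟩ = (α − β)/√2.
Here α = -0.05368, β = 0.9986: (α + β)/√2 = 0.6682, (α − β)/√2 = -0.7441.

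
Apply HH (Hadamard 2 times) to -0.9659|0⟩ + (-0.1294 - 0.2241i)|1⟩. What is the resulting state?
-0.9659|0⟩ + (-0.1294 - 0.2241i)|1⟩

H² = I, so an even number of Hadamards cancels: H^2 = I and the state is unchanged.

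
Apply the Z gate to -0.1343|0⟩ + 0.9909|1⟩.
-0.1343|0⟩ - 0.9909|1⟩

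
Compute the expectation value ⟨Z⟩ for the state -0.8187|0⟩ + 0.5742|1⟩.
0.3406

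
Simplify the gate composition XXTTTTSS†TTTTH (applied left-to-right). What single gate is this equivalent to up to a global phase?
H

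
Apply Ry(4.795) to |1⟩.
-0.6773|0⟩ - 0.7357|1⟩

Ry(4.795) = [[cos(θ/2), −sin(θ/2)], [sin(θ/2), cos(θ/2)]]; θ = 4.795, cos(θ/2) ≈ -0.735703, sin(θ/2) ≈ 0.677305.
With a = amp(|0⟩) = 0 and b = amp(|1⟩) = 1:
new amp(|0⟩) = (-0.735703)·a + (-0.677305)·b = -0.6773
new amp(|1⟩) = (0.677305)·a + (-0.735703)·b = -0.7357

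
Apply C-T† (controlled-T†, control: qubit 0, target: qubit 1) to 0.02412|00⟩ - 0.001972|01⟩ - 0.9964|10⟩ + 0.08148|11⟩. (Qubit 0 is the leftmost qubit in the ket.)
0.02412|00⟩ - 0.001972|01⟩ - 0.9964|10⟩ + (0.05762 - 0.05762i)|11⟩

C-T† leaves the control-|0⟩ kets |00⟩, |01⟩ unchanged and applies T† to qubit 1 on the control-|1⟩ pair (|10⟩, |11⟩).
T† = [[1, 0], [0, (1/√2 - (1/√2)i)]].
With a = amp(|10⟩) = -0.9964 and b = amp(|11⟩) = 0.08148:
new amp(|10⟩) = (1)·a = -0.9964
new amp(|11⟩) = (1/√2 - (1/√2)i)·b = (0.05762 - 0.05762i)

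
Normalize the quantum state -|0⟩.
-|0⟩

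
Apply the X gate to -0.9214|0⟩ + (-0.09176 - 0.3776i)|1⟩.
(-0.09176 - 0.3776i)|0⟩ - 0.9214|1⟩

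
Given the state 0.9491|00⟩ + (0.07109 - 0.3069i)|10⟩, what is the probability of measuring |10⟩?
0.09924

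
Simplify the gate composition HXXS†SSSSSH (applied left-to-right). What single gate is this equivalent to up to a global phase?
I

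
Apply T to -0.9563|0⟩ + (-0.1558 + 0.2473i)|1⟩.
-0.9563|0⟩ + (-0.285 + 0.0647i)|1⟩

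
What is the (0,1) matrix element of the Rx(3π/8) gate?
-0.5556i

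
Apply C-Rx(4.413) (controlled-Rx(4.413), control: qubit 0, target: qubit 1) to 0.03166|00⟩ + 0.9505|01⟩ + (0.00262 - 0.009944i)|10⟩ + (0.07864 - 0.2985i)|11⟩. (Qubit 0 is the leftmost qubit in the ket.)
0.03166|00⟩ + 0.9505|01⟩ + (-0.2417 - 0.05737i)|10⟩ + (-0.05469 + 0.1751i)|11⟩

C-Rx(4.413) leaves the control-|0⟩ kets |00⟩, |01⟩ unchanged and applies Rx(4.413) to qubit 1 on the control-|1⟩ pair (|10⟩, |11⟩).
Rx(4.413) = [[cos(θ/2), −i·sin(θ/2)], [−i·sin(θ/2), cos(θ/2)]]; θ = 4.413, cos(θ/2) ≈ -0.593744, sin(θ/2) ≈ 0.804654.
With a = amp(|10⟩) = (0.00262 - 0.009944i) and b = amp(|11⟩) = (0.07864 - 0.2985i):
new amp(|10⟩) = (-0.593744)·a + (-0.804654i)·b = (-0.2417 - 0.05737i)
new amp(|11⟩) = (-0.804654i)·a + (-0.593744)·b = (-0.05469 + 0.1751i)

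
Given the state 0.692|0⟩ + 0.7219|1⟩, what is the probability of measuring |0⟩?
0.4789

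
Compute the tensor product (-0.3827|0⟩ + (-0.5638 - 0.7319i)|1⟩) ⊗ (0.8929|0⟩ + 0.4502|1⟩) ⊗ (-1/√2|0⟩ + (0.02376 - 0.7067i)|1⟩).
0.2416|000⟩ + (-0.008119 + 0.2415i)|001⟩ + 0.1218|010⟩ + (-0.004094 + 0.1218i)|011⟩ + (0.356 + 0.4621i)|100⟩ + (-0.4738 + 0.3402i)|101⟩ + (0.1795 + 0.233i)|110⟩ + (-0.2389 + 0.1715i)|111⟩

amp(|b₁b₂…⟩) = product of the factor amplitudes for bits b₁, b₂, …; only kets whose every factor amplitude is nonzero survive.
|000⟩: (-0.3827)(0.8929)(-1/√2) = 0.2416
|001⟩: (-0.3827)(0.8929)(0.02376 - 0.7067i) = (-0.008119 + 0.2415i)
|010⟩: (-0.3827)(0.4502)(-1/√2) = 0.1218
|011⟩: (-0.3827)(0.4502)(0.02376 - 0.7067i) = (-0.004094 + 0.1218i)
|100⟩: (-0.5638 - 0.7319i)(0.8929)(-1/√2) = (0.356 + 0.4621i)
|101⟩: (-0.5638 - 0.7319i)(0.8929)(0.02376 - 0.7067i) = (-0.4738 + 0.3402i)
|110⟩: (-0.5638 - 0.7319i)(0.4502)(-1/√2) = (0.1795 + 0.233i)
|111⟩: (-0.5638 - 0.7319i)(0.4502)(0.02376 - 0.7067i) = (-0.2389 + 0.1715i)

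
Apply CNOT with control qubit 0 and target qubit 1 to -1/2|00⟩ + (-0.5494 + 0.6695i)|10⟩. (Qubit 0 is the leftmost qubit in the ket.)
-1/2|00⟩ + (-0.5494 + 0.6695i)|11⟩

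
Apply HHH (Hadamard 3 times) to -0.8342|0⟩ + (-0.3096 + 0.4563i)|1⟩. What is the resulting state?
(-0.8088 + 0.3227i)|0⟩ + (-0.3709 - 0.3227i)|1⟩

H² = I, so H^3 = H: a single Hadamard. With (a, b) = (-0.8342, (-0.3096 + 0.4563i)), H gives ((a + b)/√2, (a − b)/√2) = ((-0.8088 + 0.3227i), (-0.3709 - 0.3227i)).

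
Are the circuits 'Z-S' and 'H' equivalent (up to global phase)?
No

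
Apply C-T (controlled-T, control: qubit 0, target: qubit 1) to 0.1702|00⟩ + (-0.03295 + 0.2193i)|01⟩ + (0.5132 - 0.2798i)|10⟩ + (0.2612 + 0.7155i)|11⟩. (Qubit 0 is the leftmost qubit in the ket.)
0.1702|00⟩ + (-0.03295 + 0.2193i)|01⟩ + (0.5132 - 0.2798i)|10⟩ + (-0.3212 + 0.6906i)|11⟩

C-T leaves the control-|0⟩ kets |00⟩, |01⟩ unchanged and applies T to qubit 1 on the control-|1⟩ pair (|10⟩, |11⟩).
T = [[1, 0], [0, (1/√2 + (1/√2)i)]].
With a = amp(|10⟩) = (0.5132 - 0.2798i) and b = amp(|11⟩) = (0.2612 + 0.7155i):
new amp(|10⟩) = (1)·a = (0.5132 - 0.2798i)
new amp(|11⟩) = (1/√2 + (1/√2)i)·b = (-0.3212 + 0.6906i)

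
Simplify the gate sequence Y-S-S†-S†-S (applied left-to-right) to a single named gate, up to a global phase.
Y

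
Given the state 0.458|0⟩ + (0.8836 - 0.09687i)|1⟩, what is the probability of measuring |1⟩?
0.7901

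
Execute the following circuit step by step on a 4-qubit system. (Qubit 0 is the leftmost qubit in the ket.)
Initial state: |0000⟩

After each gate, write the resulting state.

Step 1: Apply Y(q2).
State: i|0010⟩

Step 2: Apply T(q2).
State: (-1/√2 + (1/√2)i)|0010⟩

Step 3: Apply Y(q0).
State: (-1/√2 - (1/√2)i)|1010⟩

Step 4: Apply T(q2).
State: -i|1010⟩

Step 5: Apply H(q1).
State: -(1/√2)i|1010⟩ - (1/√2)i|1110⟩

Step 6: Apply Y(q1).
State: -1/√2|1010⟩ + 1/√2|1110⟩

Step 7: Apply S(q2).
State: -(1/√2)i|1010⟩ + (1/√2)i|1110⟩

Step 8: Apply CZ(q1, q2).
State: -(1/√2)i|1010⟩ - (1/√2)i|1110⟩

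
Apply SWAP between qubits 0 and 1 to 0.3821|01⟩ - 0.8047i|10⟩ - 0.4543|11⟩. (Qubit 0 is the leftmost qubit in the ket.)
-0.8047i|01⟩ + 0.3821|10⟩ - 0.4543|11⟩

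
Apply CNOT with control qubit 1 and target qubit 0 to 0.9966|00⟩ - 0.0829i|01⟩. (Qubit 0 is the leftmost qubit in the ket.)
0.9966|00⟩ - 0.0829i|11⟩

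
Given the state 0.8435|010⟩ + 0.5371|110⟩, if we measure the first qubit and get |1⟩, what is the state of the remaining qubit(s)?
|10⟩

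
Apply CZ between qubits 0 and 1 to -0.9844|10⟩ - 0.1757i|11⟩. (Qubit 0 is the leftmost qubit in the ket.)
-0.9844|10⟩ + 0.1757i|11⟩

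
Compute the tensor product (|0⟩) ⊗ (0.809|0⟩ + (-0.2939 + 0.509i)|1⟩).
0.809|00⟩ + (-0.2939 + 0.509i)|01⟩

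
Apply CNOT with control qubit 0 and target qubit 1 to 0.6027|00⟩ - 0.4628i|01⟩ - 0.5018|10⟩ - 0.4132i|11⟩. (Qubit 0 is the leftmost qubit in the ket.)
0.6027|00⟩ - 0.4628i|01⟩ - 0.4132i|10⟩ - 0.5018|11⟩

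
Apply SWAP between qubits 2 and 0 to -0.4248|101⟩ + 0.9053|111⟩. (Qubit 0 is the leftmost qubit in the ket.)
-0.4248|101⟩ + 0.9053|111⟩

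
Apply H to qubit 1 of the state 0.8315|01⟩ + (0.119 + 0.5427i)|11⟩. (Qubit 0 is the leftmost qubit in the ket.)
0.588|00⟩ - 0.588|01⟩ + (0.08415 + 0.3837i)|10⟩ + (-0.08415 - 0.3837i)|11⟩

H on qubit 1 mixes each pair of kets that differ only in qubit 1: amplitudes (a, b) of (|…0…⟩, |…1…⟩) become ((a + b)/√2, (a − b)/√2). Kets absent from the input have amplitude 0.
(|00⟩, |01⟩): (a, b) = (0, 0.8315) → (0.588, -0.588)
(|10⟩, |11⟩): (a, b) = (0, (0.119 + 0.5427i)) → ((0.08415 + 0.3837i), (-0.08415 - 0.3837i))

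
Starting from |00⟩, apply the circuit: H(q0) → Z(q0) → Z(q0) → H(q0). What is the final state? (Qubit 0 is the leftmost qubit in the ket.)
|00⟩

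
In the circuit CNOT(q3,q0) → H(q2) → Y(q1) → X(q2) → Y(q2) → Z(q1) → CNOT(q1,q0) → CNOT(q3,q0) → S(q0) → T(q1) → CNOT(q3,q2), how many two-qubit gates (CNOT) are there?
4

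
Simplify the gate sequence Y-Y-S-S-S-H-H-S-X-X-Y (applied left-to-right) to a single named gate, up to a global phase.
Y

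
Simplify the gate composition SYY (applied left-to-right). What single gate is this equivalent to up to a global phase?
S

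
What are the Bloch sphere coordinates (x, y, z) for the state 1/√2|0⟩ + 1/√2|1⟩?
(1, 0, 0)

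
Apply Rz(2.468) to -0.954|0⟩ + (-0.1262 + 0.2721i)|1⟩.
(-0.3153 + 0.9004i)|0⟩ + (-0.2985 - 0.02919i)|1⟩

Rz(2.468) = [[e^(−iθ/2), 0], [0, e^(iθ/2)]] with e^(±iθ/2) = cos(θ/2) ± i·sin(θ/2); θ = 2.468, cos(θ/2) ≈ 0.330465, sin(θ/2) ≈ 0.943818.
With a = amp(|0⟩) = -0.954 and b = amp(|1⟩) = (-0.1262 + 0.2721i):
new amp(|0⟩) = (0.330465 - 0.943818i)·a = (-0.3153 + 0.9004i)
new amp(|1⟩) = (0.330465 + 0.943818i)·b = (-0.2985 - 0.02919i)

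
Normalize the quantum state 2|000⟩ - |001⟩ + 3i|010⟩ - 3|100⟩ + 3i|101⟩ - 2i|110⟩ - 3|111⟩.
0.2981|000⟩ - 0.1491|001⟩ + (1/√5)i|010⟩ - 1/√5|100⟩ + (1/√5)i|101⟩ - 0.2981i|110⟩ - 1/√5|111⟩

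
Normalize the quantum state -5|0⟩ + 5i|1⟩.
-1/√2|0⟩ + (1/√2)i|1⟩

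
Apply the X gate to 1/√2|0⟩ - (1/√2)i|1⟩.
-(1/√2)i|0⟩ + 1/√2|1⟩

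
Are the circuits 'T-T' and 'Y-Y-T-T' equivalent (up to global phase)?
Yes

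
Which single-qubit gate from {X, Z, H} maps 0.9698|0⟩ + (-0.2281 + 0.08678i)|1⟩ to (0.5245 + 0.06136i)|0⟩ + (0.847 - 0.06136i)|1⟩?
H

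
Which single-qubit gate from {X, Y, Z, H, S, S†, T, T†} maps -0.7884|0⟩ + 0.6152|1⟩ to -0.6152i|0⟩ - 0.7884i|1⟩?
Y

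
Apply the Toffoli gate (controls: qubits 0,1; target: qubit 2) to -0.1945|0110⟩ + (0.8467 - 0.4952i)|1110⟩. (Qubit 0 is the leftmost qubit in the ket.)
-0.1945|0110⟩ + (0.8467 - 0.4952i)|1100⟩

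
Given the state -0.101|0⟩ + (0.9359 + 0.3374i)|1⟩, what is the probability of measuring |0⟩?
0.0102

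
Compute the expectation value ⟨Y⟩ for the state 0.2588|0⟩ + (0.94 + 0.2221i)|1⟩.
0.115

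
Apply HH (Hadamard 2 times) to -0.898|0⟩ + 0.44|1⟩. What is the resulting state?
-0.898|0⟩ + 0.44|1⟩

H² = I, so an even number of Hadamards cancels: H^2 = I and the state is unchanged.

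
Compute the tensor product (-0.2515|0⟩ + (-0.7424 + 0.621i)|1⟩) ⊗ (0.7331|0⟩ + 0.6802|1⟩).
-0.1844|00⟩ - 0.1711|01⟩ + (-0.5443 + 0.4553i)|10⟩ + (-0.505 + 0.4224i)|11⟩

amp(|b₁b₂…⟩) = product of the factor amplitudes for bits b₁, b₂, …; only kets whose every factor amplitude is nonzero survive.
|00⟩: (-0.2515)(0.7331) = -0.1844
|01⟩: (-0.2515)(0.6802) = -0.1711
|10⟩: (-0.7424 + 0.621i)(0.7331) = (-0.5443 + 0.4553i)
|11⟩: (-0.7424 + 0.621i)(0.6802) = (-0.505 + 0.4224i)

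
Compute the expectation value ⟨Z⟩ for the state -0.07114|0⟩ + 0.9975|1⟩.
-0.9899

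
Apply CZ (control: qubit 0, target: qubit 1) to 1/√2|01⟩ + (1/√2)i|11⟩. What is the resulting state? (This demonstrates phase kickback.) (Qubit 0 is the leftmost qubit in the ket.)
1/√2|01⟩ - (1/√2)i|11⟩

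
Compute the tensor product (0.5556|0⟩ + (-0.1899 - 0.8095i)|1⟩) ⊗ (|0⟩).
0.5556|00⟩ + (-0.1899 - 0.8095i)|10⟩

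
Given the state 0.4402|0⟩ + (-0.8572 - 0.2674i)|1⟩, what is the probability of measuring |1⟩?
0.8063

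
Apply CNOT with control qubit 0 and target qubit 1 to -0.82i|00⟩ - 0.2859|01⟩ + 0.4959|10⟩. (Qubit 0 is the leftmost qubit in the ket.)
-0.82i|00⟩ - 0.2859|01⟩ + 0.4959|11⟩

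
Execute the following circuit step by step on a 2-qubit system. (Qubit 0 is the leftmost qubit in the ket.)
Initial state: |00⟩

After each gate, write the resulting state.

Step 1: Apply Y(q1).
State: i|01⟩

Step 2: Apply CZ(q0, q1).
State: i|01⟩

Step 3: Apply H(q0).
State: (1/√2)i|01⟩ + (1/√2)i|11⟩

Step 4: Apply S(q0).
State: (1/√2)i|01⟩ - 1/√2|11⟩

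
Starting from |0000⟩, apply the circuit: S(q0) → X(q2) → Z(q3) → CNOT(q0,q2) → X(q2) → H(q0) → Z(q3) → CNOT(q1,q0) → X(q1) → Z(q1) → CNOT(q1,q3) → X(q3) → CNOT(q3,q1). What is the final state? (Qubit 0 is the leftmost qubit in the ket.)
-1/√2|0100⟩ - 1/√2|1100⟩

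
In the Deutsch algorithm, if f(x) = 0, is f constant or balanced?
Constant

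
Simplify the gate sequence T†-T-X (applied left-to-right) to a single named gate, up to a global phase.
X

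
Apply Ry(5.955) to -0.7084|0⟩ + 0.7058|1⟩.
0.5836|0⟩ - 0.812|1⟩

Ry(5.955) = [[cos(θ/2), −sin(θ/2)], [sin(θ/2), cos(θ/2)]]; θ = 5.955, cos(θ/2) ≈ -0.986567, sin(θ/2) ≈ 0.163357.
With a = amp(|0⟩) = -0.7084 and b = amp(|1⟩) = 0.7058:
new amp(|0⟩) = (-0.986567)·a + (-0.163357)·b = 0.5836
new amp(|1⟩) = (0.163357)·a + (-0.986567)·b = -0.812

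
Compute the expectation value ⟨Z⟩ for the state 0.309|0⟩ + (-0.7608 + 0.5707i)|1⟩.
-0.809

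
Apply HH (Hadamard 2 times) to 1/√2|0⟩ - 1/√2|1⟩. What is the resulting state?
1/√2|0⟩ - 1/√2|1⟩

H² = I, so an even number of Hadamards cancels: H^2 = I and the state is unchanged.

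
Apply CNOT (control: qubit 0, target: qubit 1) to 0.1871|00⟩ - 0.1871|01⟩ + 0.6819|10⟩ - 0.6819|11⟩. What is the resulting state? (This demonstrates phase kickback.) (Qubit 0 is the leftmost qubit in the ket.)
0.1871|00⟩ - 0.1871|01⟩ - 0.6819|10⟩ + 0.6819|11⟩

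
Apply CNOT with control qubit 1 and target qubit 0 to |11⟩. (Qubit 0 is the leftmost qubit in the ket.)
|01⟩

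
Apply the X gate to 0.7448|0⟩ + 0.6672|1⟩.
0.6672|0⟩ + 0.7448|1⟩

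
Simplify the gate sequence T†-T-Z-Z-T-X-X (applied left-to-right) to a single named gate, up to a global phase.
T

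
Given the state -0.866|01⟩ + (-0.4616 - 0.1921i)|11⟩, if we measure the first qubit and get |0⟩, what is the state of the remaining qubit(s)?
-|1⟩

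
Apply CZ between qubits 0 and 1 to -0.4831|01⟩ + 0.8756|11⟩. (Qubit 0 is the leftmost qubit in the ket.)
-0.4831|01⟩ - 0.8756|11⟩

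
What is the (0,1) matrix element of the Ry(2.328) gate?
-0.9184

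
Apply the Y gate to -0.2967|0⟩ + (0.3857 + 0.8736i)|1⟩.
(0.8736 - 0.3857i)|0⟩ - 0.2967i|1⟩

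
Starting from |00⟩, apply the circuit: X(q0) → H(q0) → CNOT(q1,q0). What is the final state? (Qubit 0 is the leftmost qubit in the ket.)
1/√2|00⟩ - 1/√2|10⟩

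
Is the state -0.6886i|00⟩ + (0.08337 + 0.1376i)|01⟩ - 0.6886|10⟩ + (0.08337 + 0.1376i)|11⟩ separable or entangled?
Entangled

Writing the state as a|00⟩ + b|01⟩ + c|10⟩ + d|11⟩, it is a product state iff ad − bc = 0.
Here (a, b, c, d) = (-0.6886i, (0.08337 + 0.1376i), -0.6886, (0.08337 + 0.1376i)): ad − bc = (-0.6886i)(0.08337 + 0.1376i) − (0.08337 + 0.1376i)(-0.6886) = (0.1522 + 0.03734i) ≠ 0, so the state is entangled.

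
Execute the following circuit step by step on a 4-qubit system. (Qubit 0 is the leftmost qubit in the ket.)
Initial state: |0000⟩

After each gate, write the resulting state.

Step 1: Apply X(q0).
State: |1000⟩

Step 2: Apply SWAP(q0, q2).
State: |0010⟩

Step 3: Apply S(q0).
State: |0010⟩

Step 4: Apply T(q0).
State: |0010⟩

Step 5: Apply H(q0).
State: 1/√2|0010⟩ + 1/√2|1010⟩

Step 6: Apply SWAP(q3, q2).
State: 1/√2|0001⟩ + 1/√2|1001⟩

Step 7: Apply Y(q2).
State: (1/√2)i|0011⟩ + (1/√2)i|1011⟩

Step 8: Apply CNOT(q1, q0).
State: (1/√2)i|0011⟩ + (1/√2)i|1011⟩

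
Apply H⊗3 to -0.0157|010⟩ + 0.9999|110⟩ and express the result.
0.348|000⟩ + 0.348|001⟩ - 0.348|010⟩ - 0.348|011⟩ - 0.3591|100⟩ - 0.3591|101⟩ + 0.3591|110⟩ + 0.3591|111⟩

H⊗3 gives amp(|y⟩) = (1/2√2) Σ_x (−1)^(x·y) amp(|x⟩), where x·y is the number of positions in which both x and y have a 1.
|000⟩: (-0.0157 + 0.9999)/(2√2) = 0.348
|001⟩: (-0.0157 + 0.9999)/(2√2) = 0.348
|010⟩: (0.0157 - 0.9999)/(2√2) = -0.348
|011⟩: (0.0157 - 0.9999)/(2√2) = -0.348
|100⟩: (-0.0157 - 0.9999)/(2√2) = -0.3591
|101⟩: (-0.0157 - 0.9999)/(2√2) = -0.3591
|110⟩: (0.0157 + 0.9999)/(2√2) = 0.3591
|111⟩: (0.0157 + 0.9999)/(2√2) = 0.3591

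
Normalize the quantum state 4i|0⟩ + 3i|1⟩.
0.8i|0⟩ + 0.6i|1⟩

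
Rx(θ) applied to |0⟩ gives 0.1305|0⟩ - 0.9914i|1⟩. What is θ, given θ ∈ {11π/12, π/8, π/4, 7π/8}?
11π/12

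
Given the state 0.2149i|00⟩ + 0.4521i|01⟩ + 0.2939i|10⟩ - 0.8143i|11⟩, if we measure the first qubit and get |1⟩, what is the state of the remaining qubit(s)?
0.3395i|0⟩ - 0.9406i|1⟩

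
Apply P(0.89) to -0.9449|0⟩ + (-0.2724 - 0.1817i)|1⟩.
-0.9449|0⟩ + (-0.03026 - 0.326i)|1⟩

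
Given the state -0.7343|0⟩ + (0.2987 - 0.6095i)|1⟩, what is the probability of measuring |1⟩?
0.4607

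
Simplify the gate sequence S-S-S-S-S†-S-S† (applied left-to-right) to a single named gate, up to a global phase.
S†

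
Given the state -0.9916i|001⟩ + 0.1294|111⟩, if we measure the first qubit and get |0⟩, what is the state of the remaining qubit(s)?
-i|01⟩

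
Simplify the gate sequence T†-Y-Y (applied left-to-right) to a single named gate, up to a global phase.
T†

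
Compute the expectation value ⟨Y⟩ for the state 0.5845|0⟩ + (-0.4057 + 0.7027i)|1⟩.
0.8215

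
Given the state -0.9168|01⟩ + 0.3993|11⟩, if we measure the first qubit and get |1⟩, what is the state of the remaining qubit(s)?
|1⟩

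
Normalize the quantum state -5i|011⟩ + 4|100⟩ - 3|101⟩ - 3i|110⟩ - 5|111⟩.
-0.5455i|011⟩ + 0.4364|100⟩ - 0.3273|101⟩ - 0.3273i|110⟩ - 0.5455|111⟩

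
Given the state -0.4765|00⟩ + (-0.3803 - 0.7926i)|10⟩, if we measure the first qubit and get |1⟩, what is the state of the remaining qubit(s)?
(-0.4326 - 0.9016i)|0⟩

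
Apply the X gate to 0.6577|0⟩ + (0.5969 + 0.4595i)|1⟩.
(0.5969 + 0.4595i)|0⟩ + 0.6577|1⟩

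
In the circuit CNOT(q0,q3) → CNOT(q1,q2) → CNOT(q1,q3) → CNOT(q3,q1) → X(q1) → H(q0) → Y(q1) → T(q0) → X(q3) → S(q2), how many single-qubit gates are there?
6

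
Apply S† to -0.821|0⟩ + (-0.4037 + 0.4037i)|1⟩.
-0.821|0⟩ + (0.4037 + 0.4037i)|1⟩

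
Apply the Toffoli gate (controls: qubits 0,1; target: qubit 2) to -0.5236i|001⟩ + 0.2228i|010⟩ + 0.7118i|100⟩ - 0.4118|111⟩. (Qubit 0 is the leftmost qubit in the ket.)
-0.5236i|001⟩ + 0.2228i|010⟩ + 0.7118i|100⟩ - 0.4118|110⟩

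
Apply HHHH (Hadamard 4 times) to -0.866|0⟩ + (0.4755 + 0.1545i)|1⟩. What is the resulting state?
-0.866|0⟩ + (0.4755 + 0.1545i)|1⟩

H² = I, so an even number of Hadamards cancels: H^4 = I and the state is unchanged.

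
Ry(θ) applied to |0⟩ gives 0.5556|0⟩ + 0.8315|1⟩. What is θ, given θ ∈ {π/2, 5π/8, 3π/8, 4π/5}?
5π/8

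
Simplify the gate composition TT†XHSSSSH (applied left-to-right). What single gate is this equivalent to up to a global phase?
X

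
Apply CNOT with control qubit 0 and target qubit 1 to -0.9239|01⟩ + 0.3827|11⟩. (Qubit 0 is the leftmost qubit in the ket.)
-0.9239|01⟩ + 0.3827|10⟩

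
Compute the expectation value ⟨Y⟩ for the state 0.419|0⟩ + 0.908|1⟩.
0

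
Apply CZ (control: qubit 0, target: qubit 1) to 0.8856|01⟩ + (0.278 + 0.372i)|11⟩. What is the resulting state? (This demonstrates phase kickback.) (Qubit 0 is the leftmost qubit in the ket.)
0.8856|01⟩ + (-0.278 - 0.372i)|11⟩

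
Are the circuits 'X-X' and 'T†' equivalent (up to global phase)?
No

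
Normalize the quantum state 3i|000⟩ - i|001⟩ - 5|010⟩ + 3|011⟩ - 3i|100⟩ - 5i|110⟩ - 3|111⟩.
0.3216i|000⟩ - 0.1072i|001⟩ - 0.5361|010⟩ + 0.3216|011⟩ - 0.3216i|100⟩ - 0.5361i|110⟩ - 0.3216|111⟩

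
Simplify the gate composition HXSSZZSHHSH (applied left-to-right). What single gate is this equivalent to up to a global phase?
Z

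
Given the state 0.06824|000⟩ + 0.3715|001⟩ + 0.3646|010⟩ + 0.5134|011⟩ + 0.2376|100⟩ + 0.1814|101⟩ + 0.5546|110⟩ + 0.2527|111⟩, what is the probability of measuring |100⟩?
0.05645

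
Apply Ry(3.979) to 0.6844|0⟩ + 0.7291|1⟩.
-0.9444|0⟩ + 0.3288|1⟩

Ry(3.979) = [[cos(θ/2), −sin(θ/2)], [sin(θ/2), cos(θ/2)]]; θ = 3.979, cos(θ/2) ≈ -0.406576, sin(θ/2) ≈ 0.913617.
With a = amp(|0⟩) = 0.6844 and b = amp(|1⟩) = 0.7291:
new amp(|0⟩) = (-0.406576)·a + (-0.913617)·b = -0.9444
new amp(|1⟩) = (0.913617)·a + (-0.406576)·b = 0.3288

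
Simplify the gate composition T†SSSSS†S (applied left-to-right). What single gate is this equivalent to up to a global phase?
T†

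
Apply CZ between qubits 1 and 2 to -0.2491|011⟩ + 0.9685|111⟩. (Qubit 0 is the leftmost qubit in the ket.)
0.2491|011⟩ - 0.9685|111⟩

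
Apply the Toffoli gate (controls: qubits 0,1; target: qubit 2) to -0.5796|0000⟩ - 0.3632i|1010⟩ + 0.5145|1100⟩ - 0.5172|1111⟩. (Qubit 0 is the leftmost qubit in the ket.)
-0.5796|0000⟩ - 0.3632i|1010⟩ - 0.5172|1101⟩ + 0.5145|1110⟩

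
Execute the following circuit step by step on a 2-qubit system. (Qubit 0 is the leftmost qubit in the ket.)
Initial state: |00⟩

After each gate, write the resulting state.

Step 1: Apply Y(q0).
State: i|10⟩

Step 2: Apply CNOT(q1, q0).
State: i|10⟩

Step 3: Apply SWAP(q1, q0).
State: i|01⟩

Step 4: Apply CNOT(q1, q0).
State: i|11⟩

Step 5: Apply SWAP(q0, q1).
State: i|11⟩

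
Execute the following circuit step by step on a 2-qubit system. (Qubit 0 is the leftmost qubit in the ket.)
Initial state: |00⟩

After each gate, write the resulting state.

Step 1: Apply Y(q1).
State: i|01⟩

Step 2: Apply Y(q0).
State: -|11⟩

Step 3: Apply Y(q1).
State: i|10⟩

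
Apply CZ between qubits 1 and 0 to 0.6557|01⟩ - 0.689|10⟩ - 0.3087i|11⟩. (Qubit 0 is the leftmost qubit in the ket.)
0.6557|01⟩ - 0.689|10⟩ + 0.3087i|11⟩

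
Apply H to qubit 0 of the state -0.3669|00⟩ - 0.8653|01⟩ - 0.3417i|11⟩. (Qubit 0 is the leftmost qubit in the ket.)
-0.2594|00⟩ + (-0.6119 - 0.2416i)|01⟩ - 0.2594|10⟩ + (-0.6119 + 0.2416i)|11⟩

H on qubit 0 mixes each pair of kets that differ only in qubit 0: amplitudes (a, b) of (|…0…⟩, |…1…⟩) become ((a + b)/√2, (a − b)/√2). Kets absent from the input have amplitude 0.
(|00⟩, |10⟩): (a, b) = (-0.3669, 0) → (-0.2594, -0.2594)
(|01⟩, |11⟩): (a, b) = (-0.8653, -0.3417i) → ((-0.6119 - 0.2416i), (-0.6119 + 0.2416i))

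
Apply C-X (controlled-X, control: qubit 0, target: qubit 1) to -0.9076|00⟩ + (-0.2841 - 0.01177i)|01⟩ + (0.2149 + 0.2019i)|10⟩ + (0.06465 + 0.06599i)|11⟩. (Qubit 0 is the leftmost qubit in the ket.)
-0.9076|00⟩ + (-0.2841 - 0.01177i)|01⟩ + (0.06465 + 0.06599i)|10⟩ + (0.2149 + 0.2019i)|11⟩

C-X leaves the control-|0⟩ kets |00⟩, |01⟩ unchanged and applies X to qubit 1 on the control-|1⟩ pair (|10⟩, |11⟩).
X = [[0, 1], [1, 0]].
With a = amp(|10⟩) = (0.2149 + 0.2019i) and b = amp(|11⟩) = (0.06465 + 0.06599i):
new amp(|10⟩) = (1)·b = (0.06465 + 0.06599i)
new amp(|11⟩) = (1)·a = (0.2149 + 0.2019i)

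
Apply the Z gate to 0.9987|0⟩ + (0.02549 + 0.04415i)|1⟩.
0.9987|0⟩ + (-0.02549 - 0.04415i)|1⟩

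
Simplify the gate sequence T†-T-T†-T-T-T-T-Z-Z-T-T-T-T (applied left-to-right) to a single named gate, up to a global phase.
T†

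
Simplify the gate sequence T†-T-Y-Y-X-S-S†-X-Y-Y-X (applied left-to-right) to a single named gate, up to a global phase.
X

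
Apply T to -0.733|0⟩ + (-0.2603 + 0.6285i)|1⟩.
-0.733|0⟩ + (-0.6285 + 0.2604i)|1⟩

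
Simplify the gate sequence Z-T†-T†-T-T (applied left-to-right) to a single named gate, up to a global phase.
Z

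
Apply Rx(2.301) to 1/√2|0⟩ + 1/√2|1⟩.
(0.2885 - 0.6456i)|0⟩ + (0.2885 - 0.6456i)|1⟩

Rx(2.301) = [[cos(θ/2), −i·sin(θ/2)], [−i·sin(θ/2), cos(θ/2)]]; θ = 2.301, cos(θ/2) ≈ 0.408031, sin(θ/2) ≈ 0.912968.
With a = amp(|0⟩) = 1/√2 and b = amp(|1⟩) = 1/√2:
new amp(|0⟩) = (0.408031)·a + (-0.912968i)·b = (0.2885 - 0.6456i)
new amp(|1⟩) = (-0.912968i)·a + (0.408031)·b = (0.2885 - 0.6456i)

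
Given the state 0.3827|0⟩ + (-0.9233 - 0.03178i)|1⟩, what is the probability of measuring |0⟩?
0.1465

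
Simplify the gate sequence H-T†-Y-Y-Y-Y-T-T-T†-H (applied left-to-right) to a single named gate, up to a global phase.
I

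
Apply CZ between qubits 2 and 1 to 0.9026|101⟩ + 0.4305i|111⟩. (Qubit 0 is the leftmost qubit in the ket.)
0.9026|101⟩ - 0.4305i|111⟩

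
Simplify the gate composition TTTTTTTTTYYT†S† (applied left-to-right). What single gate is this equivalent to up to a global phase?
S†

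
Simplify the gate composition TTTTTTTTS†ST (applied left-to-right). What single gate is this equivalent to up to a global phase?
T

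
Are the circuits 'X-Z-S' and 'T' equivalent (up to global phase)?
No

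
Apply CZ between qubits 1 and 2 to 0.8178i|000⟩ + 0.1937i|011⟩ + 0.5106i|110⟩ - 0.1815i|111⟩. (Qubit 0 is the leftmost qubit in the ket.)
0.8178i|000⟩ - 0.1937i|011⟩ + 0.5106i|110⟩ + 0.1815i|111⟩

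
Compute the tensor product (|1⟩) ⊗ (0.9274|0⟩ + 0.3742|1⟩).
0.9274|10⟩ + 0.3742|11⟩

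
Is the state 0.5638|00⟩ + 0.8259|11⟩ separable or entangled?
Entangled

Writing the state as a|00⟩ + b|01⟩ + c|10⟩ + d|11⟩, it is a product state iff ad − bc = 0.
Here (a, b, c, d) = (0.5638, 0, 0, 0.8259): ad − bc = (0.5638)(0.8259) − (0)(0) = 0.4656 ≠ 0, so the state is entangled.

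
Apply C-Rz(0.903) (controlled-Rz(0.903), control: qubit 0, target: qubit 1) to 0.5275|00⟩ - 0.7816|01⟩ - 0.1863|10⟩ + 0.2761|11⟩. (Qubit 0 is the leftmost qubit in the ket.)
0.5275|00⟩ - 0.7816|01⟩ + (-0.1676 + 0.08129i)|10⟩ + (0.2484 + 0.1205i)|11⟩

C-Rz(0.903) leaves the control-|0⟩ kets |00⟩, |01⟩ unchanged and applies Rz(0.903) to qubit 1 on the control-|1⟩ pair (|10⟩, |11⟩).
Rz(0.903) = [[e^(−iθ/2), 0], [0, e^(iθ/2)]] with e^(±iθ/2) = cos(θ/2) ± i·sin(θ/2); θ = 0.903, cos(θ/2) ≈ 0.899794, sin(θ/2) ≈ 0.436316.
With a = amp(|10⟩) = -0.1863 and b = amp(|11⟩) = 0.2761:
new amp(|10⟩) = (0.899794 - 0.436316i)·a = (-0.1676 + 0.08129i)
new amp(|11⟩) = (0.899794 + 0.436316i)·b = (0.2484 + 0.1205i)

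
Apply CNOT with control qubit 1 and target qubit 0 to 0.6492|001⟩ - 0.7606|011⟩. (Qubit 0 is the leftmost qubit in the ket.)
0.6492|001⟩ - 0.7606|111⟩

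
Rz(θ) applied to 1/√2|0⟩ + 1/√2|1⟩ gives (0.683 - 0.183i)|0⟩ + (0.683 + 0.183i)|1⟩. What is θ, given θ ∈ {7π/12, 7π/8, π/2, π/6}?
π/6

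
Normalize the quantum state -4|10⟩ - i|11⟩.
-0.9701|10⟩ - 0.2425i|11⟩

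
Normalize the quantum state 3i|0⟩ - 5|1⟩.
0.5145i|0⟩ - 0.8575|1⟩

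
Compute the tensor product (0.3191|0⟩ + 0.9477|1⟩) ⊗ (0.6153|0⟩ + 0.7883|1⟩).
0.1963|00⟩ + 0.2515|01⟩ + 0.5831|10⟩ + 0.7471|11⟩

amp(|b₁b₂…⟩) = product of the factor amplitudes for bits b₁, b₂, …; only kets whose every factor amplitude is nonzero survive.
|00⟩: (0.3191)(0.6153) = 0.1963
|01⟩: (0.3191)(0.7883) = 0.2515
|10⟩: (0.9477)(0.6153) = 0.5831
|11⟩: (0.9477)(0.7883) = 0.7471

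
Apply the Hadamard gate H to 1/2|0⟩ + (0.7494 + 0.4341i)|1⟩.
(0.8835 + 0.307i)|0⟩ + (-0.1764 - 0.307i)|1⟩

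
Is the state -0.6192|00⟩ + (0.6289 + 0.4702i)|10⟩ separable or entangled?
Separable

Writing the state as a|00⟩ + b|01⟩ + c|10⟩ + d|11⟩, it is a product state iff ad − bc = 0.
Here (a, b, c, d) = (-0.6192, 0, (0.6289 + 0.4702i), 0): ad − bc = (-0.6192)(0) − (0)(0.6289 + 0.4702i) = 0, so the state is separable.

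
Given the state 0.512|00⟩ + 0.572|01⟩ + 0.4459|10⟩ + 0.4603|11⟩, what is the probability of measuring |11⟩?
0.2119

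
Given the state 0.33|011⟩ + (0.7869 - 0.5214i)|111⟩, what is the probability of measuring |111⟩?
0.8911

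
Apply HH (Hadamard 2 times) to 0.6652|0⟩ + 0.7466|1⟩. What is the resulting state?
0.6652|0⟩ + 0.7466|1⟩

H² = I, so an even number of Hadamards cancels: H^2 = I and the state is unchanged.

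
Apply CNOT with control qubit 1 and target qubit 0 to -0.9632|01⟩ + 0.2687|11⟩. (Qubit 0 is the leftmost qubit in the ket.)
0.2687|01⟩ - 0.9632|11⟩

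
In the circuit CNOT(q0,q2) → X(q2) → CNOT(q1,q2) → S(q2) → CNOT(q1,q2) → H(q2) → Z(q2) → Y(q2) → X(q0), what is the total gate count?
9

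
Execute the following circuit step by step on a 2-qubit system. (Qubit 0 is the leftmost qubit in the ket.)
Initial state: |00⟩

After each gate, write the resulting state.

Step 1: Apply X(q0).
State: |10⟩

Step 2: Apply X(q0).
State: |00⟩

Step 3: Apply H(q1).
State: 1/√2|00⟩ + 1/√2|01⟩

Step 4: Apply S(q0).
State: 1/√2|00⟩ + 1/√2|01⟩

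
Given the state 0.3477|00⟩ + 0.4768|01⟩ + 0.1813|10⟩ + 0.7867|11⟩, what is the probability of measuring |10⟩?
0.03287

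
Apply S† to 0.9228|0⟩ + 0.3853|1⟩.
0.9228|0⟩ - 0.3853i|1⟩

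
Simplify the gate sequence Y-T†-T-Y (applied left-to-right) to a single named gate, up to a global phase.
I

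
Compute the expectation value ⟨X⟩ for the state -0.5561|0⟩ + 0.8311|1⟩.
-0.9243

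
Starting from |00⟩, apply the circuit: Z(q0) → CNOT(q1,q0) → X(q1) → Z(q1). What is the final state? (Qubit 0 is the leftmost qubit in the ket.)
-|01⟩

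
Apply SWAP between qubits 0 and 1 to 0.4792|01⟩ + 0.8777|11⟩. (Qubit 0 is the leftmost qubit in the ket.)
0.4792|10⟩ + 0.8777|11⟩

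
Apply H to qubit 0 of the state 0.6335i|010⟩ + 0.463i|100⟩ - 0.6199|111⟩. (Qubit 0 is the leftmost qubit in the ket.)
0.3274i|000⟩ + 0.448i|010⟩ - 0.4383|011⟩ - 0.3274i|100⟩ + 0.448i|110⟩ + 0.4383|111⟩

H on qubit 0 mixes each pair of kets that differ only in qubit 0: amplitudes (a, b) of (|…0…⟩, |…1…⟩) become ((a + b)/√2, (a − b)/√2). Kets absent from the input have amplitude 0.
(|000⟩, |100⟩): (a, b) = (0, 0.463i) → (0.3274i, -0.3274i)
(|010⟩, |110⟩): (a, b) = (0.6335i, 0) → (0.448i, 0.448i)
(|011⟩, |111⟩): (a, b) = (0, -0.6199) → (-0.4383, 0.4383)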